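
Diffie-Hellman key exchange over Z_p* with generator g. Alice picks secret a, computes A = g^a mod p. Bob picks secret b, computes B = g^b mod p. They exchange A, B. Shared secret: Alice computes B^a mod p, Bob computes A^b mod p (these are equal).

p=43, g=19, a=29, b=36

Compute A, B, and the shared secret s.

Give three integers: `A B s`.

Answer: 28 4 4

Derivation:
A = 19^29 mod 43  (bits of 29 = 11101)
  bit 0 = 1: r = r^2 * 19 mod 43 = 1^2 * 19 = 1*19 = 19
  bit 1 = 1: r = r^2 * 19 mod 43 = 19^2 * 19 = 17*19 = 22
  bit 2 = 1: r = r^2 * 19 mod 43 = 22^2 * 19 = 11*19 = 37
  bit 3 = 0: r = r^2 mod 43 = 37^2 = 36
  bit 4 = 1: r = r^2 * 19 mod 43 = 36^2 * 19 = 6*19 = 28
  -> A = 28
B = 19^36 mod 43  (bits of 36 = 100100)
  bit 0 = 1: r = r^2 * 19 mod 43 = 1^2 * 19 = 1*19 = 19
  bit 1 = 0: r = r^2 mod 43 = 19^2 = 17
  bit 2 = 0: r = r^2 mod 43 = 17^2 = 31
  bit 3 = 1: r = r^2 * 19 mod 43 = 31^2 * 19 = 15*19 = 27
  bit 4 = 0: r = r^2 mod 43 = 27^2 = 41
  bit 5 = 0: r = r^2 mod 43 = 41^2 = 4
  -> B = 4
s = B^a = 4^29 mod 43  (bits of 29 = 11101)
  bit 0 = 1: r = r^2 * 4 mod 43 = 1^2 * 4 = 1*4 = 4
  bit 1 = 1: r = r^2 * 4 mod 43 = 4^2 * 4 = 16*4 = 21
  bit 2 = 1: r = r^2 * 4 mod 43 = 21^2 * 4 = 11*4 = 1
  bit 3 = 0: r = r^2 mod 43 = 1^2 = 1
  bit 4 = 1: r = r^2 * 4 mod 43 = 1^2 * 4 = 1*4 = 4
  -> s = B^a = 4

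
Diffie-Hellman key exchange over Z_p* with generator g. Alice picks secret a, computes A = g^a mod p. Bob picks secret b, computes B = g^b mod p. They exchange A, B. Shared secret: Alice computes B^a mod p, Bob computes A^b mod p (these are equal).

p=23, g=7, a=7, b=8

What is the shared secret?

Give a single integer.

Answer: 16

Derivation:
A = 7^7 mod 23  (bits of 7 = 111)
  bit 0 = 1: r = r^2 * 7 mod 23 = 1^2 * 7 = 1*7 = 7
  bit 1 = 1: r = r^2 * 7 mod 23 = 7^2 * 7 = 3*7 = 21
  bit 2 = 1: r = r^2 * 7 mod 23 = 21^2 * 7 = 4*7 = 5
  -> A = 5
B = 7^8 mod 23  (bits of 8 = 1000)
  bit 0 = 1: r = r^2 * 7 mod 23 = 1^2 * 7 = 1*7 = 7
  bit 1 = 0: r = r^2 mod 23 = 7^2 = 3
  bit 2 = 0: r = r^2 mod 23 = 3^2 = 9
  bit 3 = 0: r = r^2 mod 23 = 9^2 = 12
  -> B = 12
s = B^a = 12^7 mod 23  (bits of 7 = 111)
  bit 0 = 1: r = r^2 * 12 mod 23 = 1^2 * 12 = 1*12 = 12
  bit 1 = 1: r = r^2 * 12 mod 23 = 12^2 * 12 = 6*12 = 3
  bit 2 = 1: r = r^2 * 12 mod 23 = 3^2 * 12 = 9*12 = 16
  -> s = B^a = 16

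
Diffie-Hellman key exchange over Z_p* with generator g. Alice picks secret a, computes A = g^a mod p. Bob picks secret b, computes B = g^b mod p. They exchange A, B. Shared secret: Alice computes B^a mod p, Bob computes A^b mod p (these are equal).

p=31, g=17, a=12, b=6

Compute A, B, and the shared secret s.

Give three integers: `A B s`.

Answer: 2 8 2

Derivation:
A = 17^12 mod 31  (bits of 12 = 1100)
  bit 0 = 1: r = r^2 * 17 mod 31 = 1^2 * 17 = 1*17 = 17
  bit 1 = 1: r = r^2 * 17 mod 31 = 17^2 * 17 = 10*17 = 15
  bit 2 = 0: r = r^2 mod 31 = 15^2 = 8
  bit 3 = 0: r = r^2 mod 31 = 8^2 = 2
  -> A = 2
B = 17^6 mod 31  (bits of 6 = 110)
  bit 0 = 1: r = r^2 * 17 mod 31 = 1^2 * 17 = 1*17 = 17
  bit 1 = 1: r = r^2 * 17 mod 31 = 17^2 * 17 = 10*17 = 15
  bit 2 = 0: r = r^2 mod 31 = 15^2 = 8
  -> B = 8
s = B^a = 8^12 mod 31  (bits of 12 = 1100)
  bit 0 = 1: r = r^2 * 8 mod 31 = 1^2 * 8 = 1*8 = 8
  bit 1 = 1: r = r^2 * 8 mod 31 = 8^2 * 8 = 2*8 = 16
  bit 2 = 0: r = r^2 mod 31 = 16^2 = 8
  bit 3 = 0: r = r^2 mod 31 = 8^2 = 2
  -> s = B^a = 2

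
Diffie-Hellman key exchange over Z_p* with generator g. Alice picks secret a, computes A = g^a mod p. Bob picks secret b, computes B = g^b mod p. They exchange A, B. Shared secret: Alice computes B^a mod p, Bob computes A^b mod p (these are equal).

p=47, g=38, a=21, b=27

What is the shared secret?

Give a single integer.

A = 38^21 mod 47  (bits of 21 = 10101)
  bit 0 = 1: r = r^2 * 38 mod 47 = 1^2 * 38 = 1*38 = 38
  bit 1 = 0: r = r^2 mod 47 = 38^2 = 34
  bit 2 = 1: r = r^2 * 38 mod 47 = 34^2 * 38 = 28*38 = 30
  bit 3 = 0: r = r^2 mod 47 = 30^2 = 7
  bit 4 = 1: r = r^2 * 38 mod 47 = 7^2 * 38 = 2*38 = 29
  -> A = 29
B = 38^27 mod 47  (bits of 27 = 11011)
  bit 0 = 1: r = r^2 * 38 mod 47 = 1^2 * 38 = 1*38 = 38
  bit 1 = 1: r = r^2 * 38 mod 47 = 38^2 * 38 = 34*38 = 23
  bit 2 = 0: r = r^2 mod 47 = 23^2 = 12
  bit 3 = 1: r = r^2 * 38 mod 47 = 12^2 * 38 = 3*38 = 20
  bit 4 = 1: r = r^2 * 38 mod 47 = 20^2 * 38 = 24*38 = 19
  -> B = 19
s = B^a = 19^21 mod 47  (bits of 21 = 10101)
  bit 0 = 1: r = r^2 * 19 mod 47 = 1^2 * 19 = 1*19 = 19
  bit 1 = 0: r = r^2 mod 47 = 19^2 = 32
  bit 2 = 1: r = r^2 * 19 mod 47 = 32^2 * 19 = 37*19 = 45
  bit 3 = 0: r = r^2 mod 47 = 45^2 = 4
  bit 4 = 1: r = r^2 * 19 mod 47 = 4^2 * 19 = 16*19 = 22
  -> s = B^a = 22

Answer: 22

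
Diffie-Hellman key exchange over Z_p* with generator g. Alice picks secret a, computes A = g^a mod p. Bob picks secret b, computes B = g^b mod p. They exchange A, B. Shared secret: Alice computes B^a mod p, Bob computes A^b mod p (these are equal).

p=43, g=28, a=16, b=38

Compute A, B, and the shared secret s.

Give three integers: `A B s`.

Answer: 17 40 23

Derivation:
A = 28^16 mod 43  (bits of 16 = 10000)
  bit 0 = 1: r = r^2 * 28 mod 43 = 1^2 * 28 = 1*28 = 28
  bit 1 = 0: r = r^2 mod 43 = 28^2 = 10
  bit 2 = 0: r = r^2 mod 43 = 10^2 = 14
  bit 3 = 0: r = r^2 mod 43 = 14^2 = 24
  bit 4 = 0: r = r^2 mod 43 = 24^2 = 17
  -> A = 17
B = 28^38 mod 43  (bits of 38 = 100110)
  bit 0 = 1: r = r^2 * 28 mod 43 = 1^2 * 28 = 1*28 = 28
  bit 1 = 0: r = r^2 mod 43 = 28^2 = 10
  bit 2 = 0: r = r^2 mod 43 = 10^2 = 14
  bit 3 = 1: r = r^2 * 28 mod 43 = 14^2 * 28 = 24*28 = 27
  bit 4 = 1: r = r^2 * 28 mod 43 = 27^2 * 28 = 41*28 = 30
  bit 5 = 0: r = r^2 mod 43 = 30^2 = 40
  -> B = 40
s = B^a = 40^16 mod 43  (bits of 16 = 10000)
  bit 0 = 1: r = r^2 * 40 mod 43 = 1^2 * 40 = 1*40 = 40
  bit 1 = 0: r = r^2 mod 43 = 40^2 = 9
  bit 2 = 0: r = r^2 mod 43 = 9^2 = 38
  bit 3 = 0: r = r^2 mod 43 = 38^2 = 25
  bit 4 = 0: r = r^2 mod 43 = 25^2 = 23
  -> s = B^a = 23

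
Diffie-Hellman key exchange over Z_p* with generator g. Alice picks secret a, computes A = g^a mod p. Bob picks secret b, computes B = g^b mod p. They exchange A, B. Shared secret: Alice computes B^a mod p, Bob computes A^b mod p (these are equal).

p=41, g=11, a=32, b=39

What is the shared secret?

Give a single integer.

A = 11^32 mod 41  (bits of 32 = 100000)
  bit 0 = 1: r = r^2 * 11 mod 41 = 1^2 * 11 = 1*11 = 11
  bit 1 = 0: r = r^2 mod 41 = 11^2 = 39
  bit 2 = 0: r = r^2 mod 41 = 39^2 = 4
  bit 3 = 0: r = r^2 mod 41 = 4^2 = 16
  bit 4 = 0: r = r^2 mod 41 = 16^2 = 10
  bit 5 = 0: r = r^2 mod 41 = 10^2 = 18
  -> A = 18
B = 11^39 mod 41  (bits of 39 = 100111)
  bit 0 = 1: r = r^2 * 11 mod 41 = 1^2 * 11 = 1*11 = 11
  bit 1 = 0: r = r^2 mod 41 = 11^2 = 39
  bit 2 = 0: r = r^2 mod 41 = 39^2 = 4
  bit 3 = 1: r = r^2 * 11 mod 41 = 4^2 * 11 = 16*11 = 12
  bit 4 = 1: r = r^2 * 11 mod 41 = 12^2 * 11 = 21*11 = 26
  bit 5 = 1: r = r^2 * 11 mod 41 = 26^2 * 11 = 20*11 = 15
  -> B = 15
s = B^a = 15^32 mod 41  (bits of 32 = 100000)
  bit 0 = 1: r = r^2 * 15 mod 41 = 1^2 * 15 = 1*15 = 15
  bit 1 = 0: r = r^2 mod 41 = 15^2 = 20
  bit 2 = 0: r = r^2 mod 41 = 20^2 = 31
  bit 3 = 0: r = r^2 mod 41 = 31^2 = 18
  bit 4 = 0: r = r^2 mod 41 = 18^2 = 37
  bit 5 = 0: r = r^2 mod 41 = 37^2 = 16
  -> s = B^a = 16

Answer: 16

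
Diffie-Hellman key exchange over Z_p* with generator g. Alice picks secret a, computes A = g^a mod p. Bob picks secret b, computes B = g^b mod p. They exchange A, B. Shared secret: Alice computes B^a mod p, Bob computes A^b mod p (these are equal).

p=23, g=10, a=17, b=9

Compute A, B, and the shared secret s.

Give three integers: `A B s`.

Answer: 17 20 7

Derivation:
A = 10^17 mod 23  (bits of 17 = 10001)
  bit 0 = 1: r = r^2 * 10 mod 23 = 1^2 * 10 = 1*10 = 10
  bit 1 = 0: r = r^2 mod 23 = 10^2 = 8
  bit 2 = 0: r = r^2 mod 23 = 8^2 = 18
  bit 3 = 0: r = r^2 mod 23 = 18^2 = 2
  bit 4 = 1: r = r^2 * 10 mod 23 = 2^2 * 10 = 4*10 = 17
  -> A = 17
B = 10^9 mod 23  (bits of 9 = 1001)
  bit 0 = 1: r = r^2 * 10 mod 23 = 1^2 * 10 = 1*10 = 10
  bit 1 = 0: r = r^2 mod 23 = 10^2 = 8
  bit 2 = 0: r = r^2 mod 23 = 8^2 = 18
  bit 3 = 1: r = r^2 * 10 mod 23 = 18^2 * 10 = 2*10 = 20
  -> B = 20
s = B^a = 20^17 mod 23  (bits of 17 = 10001)
  bit 0 = 1: r = r^2 * 20 mod 23 = 1^2 * 20 = 1*20 = 20
  bit 1 = 0: r = r^2 mod 23 = 20^2 = 9
  bit 2 = 0: r = r^2 mod 23 = 9^2 = 12
  bit 3 = 0: r = r^2 mod 23 = 12^2 = 6
  bit 4 = 1: r = r^2 * 20 mod 23 = 6^2 * 20 = 13*20 = 7
  -> s = B^a = 7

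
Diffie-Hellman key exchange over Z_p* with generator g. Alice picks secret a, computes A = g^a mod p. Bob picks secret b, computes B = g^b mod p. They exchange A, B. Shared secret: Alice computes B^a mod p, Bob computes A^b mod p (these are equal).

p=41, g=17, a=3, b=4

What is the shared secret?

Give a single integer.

Answer: 23

Derivation:
A = 17^3 mod 41  (bits of 3 = 11)
  bit 0 = 1: r = r^2 * 17 mod 41 = 1^2 * 17 = 1*17 = 17
  bit 1 = 1: r = r^2 * 17 mod 41 = 17^2 * 17 = 2*17 = 34
  -> A = 34
B = 17^4 mod 41  (bits of 4 = 100)
  bit 0 = 1: r = r^2 * 17 mod 41 = 1^2 * 17 = 1*17 = 17
  bit 1 = 0: r = r^2 mod 41 = 17^2 = 2
  bit 2 = 0: r = r^2 mod 41 = 2^2 = 4
  -> B = 4
s = B^a = 4^3 mod 41  (bits of 3 = 11)
  bit 0 = 1: r = r^2 * 4 mod 41 = 1^2 * 4 = 1*4 = 4
  bit 1 = 1: r = r^2 * 4 mod 41 = 4^2 * 4 = 16*4 = 23
  -> s = B^a = 23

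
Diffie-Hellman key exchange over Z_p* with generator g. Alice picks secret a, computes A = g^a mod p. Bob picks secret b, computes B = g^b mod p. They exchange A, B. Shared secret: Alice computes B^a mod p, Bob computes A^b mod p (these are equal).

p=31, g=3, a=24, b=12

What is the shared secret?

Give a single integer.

A = 3^24 mod 31  (bits of 24 = 11000)
  bit 0 = 1: r = r^2 * 3 mod 31 = 1^2 * 3 = 1*3 = 3
  bit 1 = 1: r = r^2 * 3 mod 31 = 3^2 * 3 = 9*3 = 27
  bit 2 = 0: r = r^2 mod 31 = 27^2 = 16
  bit 3 = 0: r = r^2 mod 31 = 16^2 = 8
  bit 4 = 0: r = r^2 mod 31 = 8^2 = 2
  -> A = 2
B = 3^12 mod 31  (bits of 12 = 1100)
  bit 0 = 1: r = r^2 * 3 mod 31 = 1^2 * 3 = 1*3 = 3
  bit 1 = 1: r = r^2 * 3 mod 31 = 3^2 * 3 = 9*3 = 27
  bit 2 = 0: r = r^2 mod 31 = 27^2 = 16
  bit 3 = 0: r = r^2 mod 31 = 16^2 = 8
  -> B = 8
s = B^a = 8^24 mod 31  (bits of 24 = 11000)
  bit 0 = 1: r = r^2 * 8 mod 31 = 1^2 * 8 = 1*8 = 8
  bit 1 = 1: r = r^2 * 8 mod 31 = 8^2 * 8 = 2*8 = 16
  bit 2 = 0: r = r^2 mod 31 = 16^2 = 8
  bit 3 = 0: r = r^2 mod 31 = 8^2 = 2
  bit 4 = 0: r = r^2 mod 31 = 2^2 = 4
  -> s = B^a = 4

Answer: 4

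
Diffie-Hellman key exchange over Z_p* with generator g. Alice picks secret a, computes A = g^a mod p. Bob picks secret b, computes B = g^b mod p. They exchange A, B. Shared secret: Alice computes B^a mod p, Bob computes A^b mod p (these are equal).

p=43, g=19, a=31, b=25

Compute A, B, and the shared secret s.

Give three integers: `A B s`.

A = 19^31 mod 43  (bits of 31 = 11111)
  bit 0 = 1: r = r^2 * 19 mod 43 = 1^2 * 19 = 1*19 = 19
  bit 1 = 1: r = r^2 * 19 mod 43 = 19^2 * 19 = 17*19 = 22
  bit 2 = 1: r = r^2 * 19 mod 43 = 22^2 * 19 = 11*19 = 37
  bit 3 = 1: r = r^2 * 19 mod 43 = 37^2 * 19 = 36*19 = 39
  bit 4 = 1: r = r^2 * 19 mod 43 = 39^2 * 19 = 16*19 = 3
  -> A = 3
B = 19^25 mod 43  (bits of 25 = 11001)
  bit 0 = 1: r = r^2 * 19 mod 43 = 1^2 * 19 = 1*19 = 19
  bit 1 = 1: r = r^2 * 19 mod 43 = 19^2 * 19 = 17*19 = 22
  bit 2 = 0: r = r^2 mod 43 = 22^2 = 11
  bit 3 = 0: r = r^2 mod 43 = 11^2 = 35
  bit 4 = 1: r = r^2 * 19 mod 43 = 35^2 * 19 = 21*19 = 12
  -> B = 12
s = B^a = 12^31 mod 43  (bits of 31 = 11111)
  bit 0 = 1: r = r^2 * 12 mod 43 = 1^2 * 12 = 1*12 = 12
  bit 1 = 1: r = r^2 * 12 mod 43 = 12^2 * 12 = 15*12 = 8
  bit 2 = 1: r = r^2 * 12 mod 43 = 8^2 * 12 = 21*12 = 37
  bit 3 = 1: r = r^2 * 12 mod 43 = 37^2 * 12 = 36*12 = 2
  bit 4 = 1: r = r^2 * 12 mod 43 = 2^2 * 12 = 4*12 = 5
  -> s = B^a = 5

Answer: 3 12 5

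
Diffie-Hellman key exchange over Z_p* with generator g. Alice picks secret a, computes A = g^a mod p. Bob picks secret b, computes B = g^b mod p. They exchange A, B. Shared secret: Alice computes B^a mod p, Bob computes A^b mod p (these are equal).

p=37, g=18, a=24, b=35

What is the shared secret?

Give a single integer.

Answer: 10

Derivation:
A = 18^24 mod 37  (bits of 24 = 11000)
  bit 0 = 1: r = r^2 * 18 mod 37 = 1^2 * 18 = 1*18 = 18
  bit 1 = 1: r = r^2 * 18 mod 37 = 18^2 * 18 = 28*18 = 23
  bit 2 = 0: r = r^2 mod 37 = 23^2 = 11
  bit 3 = 0: r = r^2 mod 37 = 11^2 = 10
  bit 4 = 0: r = r^2 mod 37 = 10^2 = 26
  -> A = 26
B = 18^35 mod 37  (bits of 35 = 100011)
  bit 0 = 1: r = r^2 * 18 mod 37 = 1^2 * 18 = 1*18 = 18
  bit 1 = 0: r = r^2 mod 37 = 18^2 = 28
  bit 2 = 0: r = r^2 mod 37 = 28^2 = 7
  bit 3 = 0: r = r^2 mod 37 = 7^2 = 12
  bit 4 = 1: r = r^2 * 18 mod 37 = 12^2 * 18 = 33*18 = 2
  bit 5 = 1: r = r^2 * 18 mod 37 = 2^2 * 18 = 4*18 = 35
  -> B = 35
s = B^a = 35^24 mod 37  (bits of 24 = 11000)
  bit 0 = 1: r = r^2 * 35 mod 37 = 1^2 * 35 = 1*35 = 35
  bit 1 = 1: r = r^2 * 35 mod 37 = 35^2 * 35 = 4*35 = 29
  bit 2 = 0: r = r^2 mod 37 = 29^2 = 27
  bit 3 = 0: r = r^2 mod 37 = 27^2 = 26
  bit 4 = 0: r = r^2 mod 37 = 26^2 = 10
  -> s = B^a = 10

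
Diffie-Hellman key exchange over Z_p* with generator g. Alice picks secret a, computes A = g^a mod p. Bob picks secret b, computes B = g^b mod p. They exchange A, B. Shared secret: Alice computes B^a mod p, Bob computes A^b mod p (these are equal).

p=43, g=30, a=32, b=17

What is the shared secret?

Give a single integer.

Answer: 14

Derivation:
A = 30^32 mod 43  (bits of 32 = 100000)
  bit 0 = 1: r = r^2 * 30 mod 43 = 1^2 * 30 = 1*30 = 30
  bit 1 = 0: r = r^2 mod 43 = 30^2 = 40
  bit 2 = 0: r = r^2 mod 43 = 40^2 = 9
  bit 3 = 0: r = r^2 mod 43 = 9^2 = 38
  bit 4 = 0: r = r^2 mod 43 = 38^2 = 25
  bit 5 = 0: r = r^2 mod 43 = 25^2 = 23
  -> A = 23
B = 30^17 mod 43  (bits of 17 = 10001)
  bit 0 = 1: r = r^2 * 30 mod 43 = 1^2 * 30 = 1*30 = 30
  bit 1 = 0: r = r^2 mod 43 = 30^2 = 40
  bit 2 = 0: r = r^2 mod 43 = 40^2 = 9
  bit 3 = 0: r = r^2 mod 43 = 9^2 = 38
  bit 4 = 1: r = r^2 * 30 mod 43 = 38^2 * 30 = 25*30 = 19
  -> B = 19
s = B^a = 19^32 mod 43  (bits of 32 = 100000)
  bit 0 = 1: r = r^2 * 19 mod 43 = 1^2 * 19 = 1*19 = 19
  bit 1 = 0: r = r^2 mod 43 = 19^2 = 17
  bit 2 = 0: r = r^2 mod 43 = 17^2 = 31
  bit 3 = 0: r = r^2 mod 43 = 31^2 = 15
  bit 4 = 0: r = r^2 mod 43 = 15^2 = 10
  bit 5 = 0: r = r^2 mod 43 = 10^2 = 14
  -> s = B^a = 14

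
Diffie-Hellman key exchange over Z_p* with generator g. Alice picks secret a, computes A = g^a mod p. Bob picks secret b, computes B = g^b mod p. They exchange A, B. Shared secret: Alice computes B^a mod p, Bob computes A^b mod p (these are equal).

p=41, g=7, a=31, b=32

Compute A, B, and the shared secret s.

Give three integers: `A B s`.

A = 7^31 mod 41  (bits of 31 = 11111)
  bit 0 = 1: r = r^2 * 7 mod 41 = 1^2 * 7 = 1*7 = 7
  bit 1 = 1: r = r^2 * 7 mod 41 = 7^2 * 7 = 8*7 = 15
  bit 2 = 1: r = r^2 * 7 mod 41 = 15^2 * 7 = 20*7 = 17
  bit 3 = 1: r = r^2 * 7 mod 41 = 17^2 * 7 = 2*7 = 14
  bit 4 = 1: r = r^2 * 7 mod 41 = 14^2 * 7 = 32*7 = 19
  -> A = 19
B = 7^32 mod 41  (bits of 32 = 100000)
  bit 0 = 1: r = r^2 * 7 mod 41 = 1^2 * 7 = 1*7 = 7
  bit 1 = 0: r = r^2 mod 41 = 7^2 = 8
  bit 2 = 0: r = r^2 mod 41 = 8^2 = 23
  bit 3 = 0: r = r^2 mod 41 = 23^2 = 37
  bit 4 = 0: r = r^2 mod 41 = 37^2 = 16
  bit 5 = 0: r = r^2 mod 41 = 16^2 = 10
  -> B = 10
s = B^a = 10^31 mod 41  (bits of 31 = 11111)
  bit 0 = 1: r = r^2 * 10 mod 41 = 1^2 * 10 = 1*10 = 10
  bit 1 = 1: r = r^2 * 10 mod 41 = 10^2 * 10 = 18*10 = 16
  bit 2 = 1: r = r^2 * 10 mod 41 = 16^2 * 10 = 10*10 = 18
  bit 3 = 1: r = r^2 * 10 mod 41 = 18^2 * 10 = 37*10 = 1
  bit 4 = 1: r = r^2 * 10 mod 41 = 1^2 * 10 = 1*10 = 10
  -> s = B^a = 10

Answer: 19 10 10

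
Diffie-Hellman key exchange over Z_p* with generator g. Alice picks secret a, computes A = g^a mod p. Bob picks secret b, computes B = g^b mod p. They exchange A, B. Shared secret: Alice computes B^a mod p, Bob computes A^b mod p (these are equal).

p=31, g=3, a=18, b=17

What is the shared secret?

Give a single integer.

Answer: 16

Derivation:
A = 3^18 mod 31  (bits of 18 = 10010)
  bit 0 = 1: r = r^2 * 3 mod 31 = 1^2 * 3 = 1*3 = 3
  bit 1 = 0: r = r^2 mod 31 = 3^2 = 9
  bit 2 = 0: r = r^2 mod 31 = 9^2 = 19
  bit 3 = 1: r = r^2 * 3 mod 31 = 19^2 * 3 = 20*3 = 29
  bit 4 = 0: r = r^2 mod 31 = 29^2 = 4
  -> A = 4
B = 3^17 mod 31  (bits of 17 = 10001)
  bit 0 = 1: r = r^2 * 3 mod 31 = 1^2 * 3 = 1*3 = 3
  bit 1 = 0: r = r^2 mod 31 = 3^2 = 9
  bit 2 = 0: r = r^2 mod 31 = 9^2 = 19
  bit 3 = 0: r = r^2 mod 31 = 19^2 = 20
  bit 4 = 1: r = r^2 * 3 mod 31 = 20^2 * 3 = 28*3 = 22
  -> B = 22
s = B^a = 22^18 mod 31  (bits of 18 = 10010)
  bit 0 = 1: r = r^2 * 22 mod 31 = 1^2 * 22 = 1*22 = 22
  bit 1 = 0: r = r^2 mod 31 = 22^2 = 19
  bit 2 = 0: r = r^2 mod 31 = 19^2 = 20
  bit 3 = 1: r = r^2 * 22 mod 31 = 20^2 * 22 = 28*22 = 27
  bit 4 = 0: r = r^2 mod 31 = 27^2 = 16
  -> s = B^a = 16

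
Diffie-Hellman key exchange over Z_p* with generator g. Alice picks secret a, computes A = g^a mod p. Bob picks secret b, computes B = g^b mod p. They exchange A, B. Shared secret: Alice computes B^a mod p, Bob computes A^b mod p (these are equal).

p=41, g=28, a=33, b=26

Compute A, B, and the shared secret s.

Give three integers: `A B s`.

A = 28^33 mod 41  (bits of 33 = 100001)
  bit 0 = 1: r = r^2 * 28 mod 41 = 1^2 * 28 = 1*28 = 28
  bit 1 = 0: r = r^2 mod 41 = 28^2 = 5
  bit 2 = 0: r = r^2 mod 41 = 5^2 = 25
  bit 3 = 0: r = r^2 mod 41 = 25^2 = 10
  bit 4 = 0: r = r^2 mod 41 = 10^2 = 18
  bit 5 = 1: r = r^2 * 28 mod 41 = 18^2 * 28 = 37*28 = 11
  -> A = 11
B = 28^26 mod 41  (bits of 26 = 11010)
  bit 0 = 1: r = r^2 * 28 mod 41 = 1^2 * 28 = 1*28 = 28
  bit 1 = 1: r = r^2 * 28 mod 41 = 28^2 * 28 = 5*28 = 17
  bit 2 = 0: r = r^2 mod 41 = 17^2 = 2
  bit 3 = 1: r = r^2 * 28 mod 41 = 2^2 * 28 = 4*28 = 30
  bit 4 = 0: r = r^2 mod 41 = 30^2 = 39
  -> B = 39
s = B^a = 39^33 mod 41  (bits of 33 = 100001)
  bit 0 = 1: r = r^2 * 39 mod 41 = 1^2 * 39 = 1*39 = 39
  bit 1 = 0: r = r^2 mod 41 = 39^2 = 4
  bit 2 = 0: r = r^2 mod 41 = 4^2 = 16
  bit 3 = 0: r = r^2 mod 41 = 16^2 = 10
  bit 4 = 0: r = r^2 mod 41 = 10^2 = 18
  bit 5 = 1: r = r^2 * 39 mod 41 = 18^2 * 39 = 37*39 = 8
  -> s = B^a = 8

Answer: 11 39 8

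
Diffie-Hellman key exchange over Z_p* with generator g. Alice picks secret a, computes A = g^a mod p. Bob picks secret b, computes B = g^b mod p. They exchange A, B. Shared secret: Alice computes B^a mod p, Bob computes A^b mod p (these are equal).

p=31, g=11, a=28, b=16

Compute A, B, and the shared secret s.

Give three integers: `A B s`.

A = 11^28 mod 31  (bits of 28 = 11100)
  bit 0 = 1: r = r^2 * 11 mod 31 = 1^2 * 11 = 1*11 = 11
  bit 1 = 1: r = r^2 * 11 mod 31 = 11^2 * 11 = 28*11 = 29
  bit 2 = 1: r = r^2 * 11 mod 31 = 29^2 * 11 = 4*11 = 13
  bit 3 = 0: r = r^2 mod 31 = 13^2 = 14
  bit 4 = 0: r = r^2 mod 31 = 14^2 = 10
  -> A = 10
B = 11^16 mod 31  (bits of 16 = 10000)
  bit 0 = 1: r = r^2 * 11 mod 31 = 1^2 * 11 = 1*11 = 11
  bit 1 = 0: r = r^2 mod 31 = 11^2 = 28
  bit 2 = 0: r = r^2 mod 31 = 28^2 = 9
  bit 3 = 0: r = r^2 mod 31 = 9^2 = 19
  bit 4 = 0: r = r^2 mod 31 = 19^2 = 20
  -> B = 20
s = B^a = 20^28 mod 31  (bits of 28 = 11100)
  bit 0 = 1: r = r^2 * 20 mod 31 = 1^2 * 20 = 1*20 = 20
  bit 1 = 1: r = r^2 * 20 mod 31 = 20^2 * 20 = 28*20 = 2
  bit 2 = 1: r = r^2 * 20 mod 31 = 2^2 * 20 = 4*20 = 18
  bit 3 = 0: r = r^2 mod 31 = 18^2 = 14
  bit 4 = 0: r = r^2 mod 31 = 14^2 = 10
  -> s = B^a = 10

Answer: 10 20 10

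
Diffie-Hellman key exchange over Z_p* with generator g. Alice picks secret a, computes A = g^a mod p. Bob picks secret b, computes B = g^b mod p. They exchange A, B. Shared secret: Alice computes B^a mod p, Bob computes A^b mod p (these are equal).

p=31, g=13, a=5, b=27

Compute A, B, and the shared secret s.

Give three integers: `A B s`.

Answer: 6 23 30

Derivation:
A = 13^5 mod 31  (bits of 5 = 101)
  bit 0 = 1: r = r^2 * 13 mod 31 = 1^2 * 13 = 1*13 = 13
  bit 1 = 0: r = r^2 mod 31 = 13^2 = 14
  bit 2 = 1: r = r^2 * 13 mod 31 = 14^2 * 13 = 10*13 = 6
  -> A = 6
B = 13^27 mod 31  (bits of 27 = 11011)
  bit 0 = 1: r = r^2 * 13 mod 31 = 1^2 * 13 = 1*13 = 13
  bit 1 = 1: r = r^2 * 13 mod 31 = 13^2 * 13 = 14*13 = 27
  bit 2 = 0: r = r^2 mod 31 = 27^2 = 16
  bit 3 = 1: r = r^2 * 13 mod 31 = 16^2 * 13 = 8*13 = 11
  bit 4 = 1: r = r^2 * 13 mod 31 = 11^2 * 13 = 28*13 = 23
  -> B = 23
s = B^a = 23^5 mod 31  (bits of 5 = 101)
  bit 0 = 1: r = r^2 * 23 mod 31 = 1^2 * 23 = 1*23 = 23
  bit 1 = 0: r = r^2 mod 31 = 23^2 = 2
  bit 2 = 1: r = r^2 * 23 mod 31 = 2^2 * 23 = 4*23 = 30
  -> s = B^a = 30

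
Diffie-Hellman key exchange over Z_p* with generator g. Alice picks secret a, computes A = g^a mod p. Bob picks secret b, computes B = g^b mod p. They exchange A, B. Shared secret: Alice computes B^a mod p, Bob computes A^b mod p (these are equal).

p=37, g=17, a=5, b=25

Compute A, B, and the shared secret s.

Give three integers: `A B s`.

A = 17^5 mod 37  (bits of 5 = 101)
  bit 0 = 1: r = r^2 * 17 mod 37 = 1^2 * 17 = 1*17 = 17
  bit 1 = 0: r = r^2 mod 37 = 17^2 = 30
  bit 2 = 1: r = r^2 * 17 mod 37 = 30^2 * 17 = 12*17 = 19
  -> A = 19
B = 17^25 mod 37  (bits of 25 = 11001)
  bit 0 = 1: r = r^2 * 17 mod 37 = 1^2 * 17 = 1*17 = 17
  bit 1 = 1: r = r^2 * 17 mod 37 = 17^2 * 17 = 30*17 = 29
  bit 2 = 0: r = r^2 mod 37 = 29^2 = 27
  bit 3 = 0: r = r^2 mod 37 = 27^2 = 26
  bit 4 = 1: r = r^2 * 17 mod 37 = 26^2 * 17 = 10*17 = 22
  -> B = 22
s = B^a = 22^5 mod 37  (bits of 5 = 101)
  bit 0 = 1: r = r^2 * 22 mod 37 = 1^2 * 22 = 1*22 = 22
  bit 1 = 0: r = r^2 mod 37 = 22^2 = 3
  bit 2 = 1: r = r^2 * 22 mod 37 = 3^2 * 22 = 9*22 = 13
  -> s = B^a = 13

Answer: 19 22 13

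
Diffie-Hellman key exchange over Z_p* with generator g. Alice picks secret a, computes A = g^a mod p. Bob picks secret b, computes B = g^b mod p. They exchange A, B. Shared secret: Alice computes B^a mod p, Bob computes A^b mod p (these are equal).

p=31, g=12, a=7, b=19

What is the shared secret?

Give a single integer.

A = 12^7 mod 31  (bits of 7 = 111)
  bit 0 = 1: r = r^2 * 12 mod 31 = 1^2 * 12 = 1*12 = 12
  bit 1 = 1: r = r^2 * 12 mod 31 = 12^2 * 12 = 20*12 = 23
  bit 2 = 1: r = r^2 * 12 mod 31 = 23^2 * 12 = 2*12 = 24
  -> A = 24
B = 12^19 mod 31  (bits of 19 = 10011)
  bit 0 = 1: r = r^2 * 12 mod 31 = 1^2 * 12 = 1*12 = 12
  bit 1 = 0: r = r^2 mod 31 = 12^2 = 20
  bit 2 = 0: r = r^2 mod 31 = 20^2 = 28
  bit 3 = 1: r = r^2 * 12 mod 31 = 28^2 * 12 = 9*12 = 15
  bit 4 = 1: r = r^2 * 12 mod 31 = 15^2 * 12 = 8*12 = 3
  -> B = 3
s = B^a = 3^7 mod 31  (bits of 7 = 111)
  bit 0 = 1: r = r^2 * 3 mod 31 = 1^2 * 3 = 1*3 = 3
  bit 1 = 1: r = r^2 * 3 mod 31 = 3^2 * 3 = 9*3 = 27
  bit 2 = 1: r = r^2 * 3 mod 31 = 27^2 * 3 = 16*3 = 17
  -> s = B^a = 17

Answer: 17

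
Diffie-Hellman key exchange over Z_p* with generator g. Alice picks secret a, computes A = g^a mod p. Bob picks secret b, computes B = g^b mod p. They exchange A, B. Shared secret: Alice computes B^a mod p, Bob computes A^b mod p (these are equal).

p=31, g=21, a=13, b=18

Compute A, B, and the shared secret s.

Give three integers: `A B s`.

Answer: 22 8 16

Derivation:
A = 21^13 mod 31  (bits of 13 = 1101)
  bit 0 = 1: r = r^2 * 21 mod 31 = 1^2 * 21 = 1*21 = 21
  bit 1 = 1: r = r^2 * 21 mod 31 = 21^2 * 21 = 7*21 = 23
  bit 2 = 0: r = r^2 mod 31 = 23^2 = 2
  bit 3 = 1: r = r^2 * 21 mod 31 = 2^2 * 21 = 4*21 = 22
  -> A = 22
B = 21^18 mod 31  (bits of 18 = 10010)
  bit 0 = 1: r = r^2 * 21 mod 31 = 1^2 * 21 = 1*21 = 21
  bit 1 = 0: r = r^2 mod 31 = 21^2 = 7
  bit 2 = 0: r = r^2 mod 31 = 7^2 = 18
  bit 3 = 1: r = r^2 * 21 mod 31 = 18^2 * 21 = 14*21 = 15
  bit 4 = 0: r = r^2 mod 31 = 15^2 = 8
  -> B = 8
s = B^a = 8^13 mod 31  (bits of 13 = 1101)
  bit 0 = 1: r = r^2 * 8 mod 31 = 1^2 * 8 = 1*8 = 8
  bit 1 = 1: r = r^2 * 8 mod 31 = 8^2 * 8 = 2*8 = 16
  bit 2 = 0: r = r^2 mod 31 = 16^2 = 8
  bit 3 = 1: r = r^2 * 8 mod 31 = 8^2 * 8 = 2*8 = 16
  -> s = B^a = 16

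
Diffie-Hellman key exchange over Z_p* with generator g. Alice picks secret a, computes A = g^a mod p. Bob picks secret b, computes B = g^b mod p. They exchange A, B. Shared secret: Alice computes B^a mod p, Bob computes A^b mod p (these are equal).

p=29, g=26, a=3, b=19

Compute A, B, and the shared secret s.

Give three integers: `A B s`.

Answer: 2 11 26

Derivation:
A = 26^3 mod 29  (bits of 3 = 11)
  bit 0 = 1: r = r^2 * 26 mod 29 = 1^2 * 26 = 1*26 = 26
  bit 1 = 1: r = r^2 * 26 mod 29 = 26^2 * 26 = 9*26 = 2
  -> A = 2
B = 26^19 mod 29  (bits of 19 = 10011)
  bit 0 = 1: r = r^2 * 26 mod 29 = 1^2 * 26 = 1*26 = 26
  bit 1 = 0: r = r^2 mod 29 = 26^2 = 9
  bit 2 = 0: r = r^2 mod 29 = 9^2 = 23
  bit 3 = 1: r = r^2 * 26 mod 29 = 23^2 * 26 = 7*26 = 8
  bit 4 = 1: r = r^2 * 26 mod 29 = 8^2 * 26 = 6*26 = 11
  -> B = 11
s = B^a = 11^3 mod 29  (bits of 3 = 11)
  bit 0 = 1: r = r^2 * 11 mod 29 = 1^2 * 11 = 1*11 = 11
  bit 1 = 1: r = r^2 * 11 mod 29 = 11^2 * 11 = 5*11 = 26
  -> s = B^a = 26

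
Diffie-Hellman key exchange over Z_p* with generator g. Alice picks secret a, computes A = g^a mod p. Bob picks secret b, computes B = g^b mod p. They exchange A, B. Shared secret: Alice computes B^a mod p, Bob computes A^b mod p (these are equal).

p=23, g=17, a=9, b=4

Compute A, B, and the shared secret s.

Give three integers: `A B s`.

Answer: 7 8 9

Derivation:
A = 17^9 mod 23  (bits of 9 = 1001)
  bit 0 = 1: r = r^2 * 17 mod 23 = 1^2 * 17 = 1*17 = 17
  bit 1 = 0: r = r^2 mod 23 = 17^2 = 13
  bit 2 = 0: r = r^2 mod 23 = 13^2 = 8
  bit 3 = 1: r = r^2 * 17 mod 23 = 8^2 * 17 = 18*17 = 7
  -> A = 7
B = 17^4 mod 23  (bits of 4 = 100)
  bit 0 = 1: r = r^2 * 17 mod 23 = 1^2 * 17 = 1*17 = 17
  bit 1 = 0: r = r^2 mod 23 = 17^2 = 13
  bit 2 = 0: r = r^2 mod 23 = 13^2 = 8
  -> B = 8
s = B^a = 8^9 mod 23  (bits of 9 = 1001)
  bit 0 = 1: r = r^2 * 8 mod 23 = 1^2 * 8 = 1*8 = 8
  bit 1 = 0: r = r^2 mod 23 = 8^2 = 18
  bit 2 = 0: r = r^2 mod 23 = 18^2 = 2
  bit 3 = 1: r = r^2 * 8 mod 23 = 2^2 * 8 = 4*8 = 9
  -> s = B^a = 9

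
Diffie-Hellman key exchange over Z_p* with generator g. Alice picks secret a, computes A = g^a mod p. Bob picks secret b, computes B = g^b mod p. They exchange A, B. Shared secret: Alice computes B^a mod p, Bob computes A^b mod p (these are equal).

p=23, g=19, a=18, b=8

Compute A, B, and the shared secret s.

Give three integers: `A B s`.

A = 19^18 mod 23  (bits of 18 = 10010)
  bit 0 = 1: r = r^2 * 19 mod 23 = 1^2 * 19 = 1*19 = 19
  bit 1 = 0: r = r^2 mod 23 = 19^2 = 16
  bit 2 = 0: r = r^2 mod 23 = 16^2 = 3
  bit 3 = 1: r = r^2 * 19 mod 23 = 3^2 * 19 = 9*19 = 10
  bit 4 = 0: r = r^2 mod 23 = 10^2 = 8
  -> A = 8
B = 19^8 mod 23  (bits of 8 = 1000)
  bit 0 = 1: r = r^2 * 19 mod 23 = 1^2 * 19 = 1*19 = 19
  bit 1 = 0: r = r^2 mod 23 = 19^2 = 16
  bit 2 = 0: r = r^2 mod 23 = 16^2 = 3
  bit 3 = 0: r = r^2 mod 23 = 3^2 = 9
  -> B = 9
s = B^a = 9^18 mod 23  (bits of 18 = 10010)
  bit 0 = 1: r = r^2 * 9 mod 23 = 1^2 * 9 = 1*9 = 9
  bit 1 = 0: r = r^2 mod 23 = 9^2 = 12
  bit 2 = 0: r = r^2 mod 23 = 12^2 = 6
  bit 3 = 1: r = r^2 * 9 mod 23 = 6^2 * 9 = 13*9 = 2
  bit 4 = 0: r = r^2 mod 23 = 2^2 = 4
  -> s = B^a = 4

Answer: 8 9 4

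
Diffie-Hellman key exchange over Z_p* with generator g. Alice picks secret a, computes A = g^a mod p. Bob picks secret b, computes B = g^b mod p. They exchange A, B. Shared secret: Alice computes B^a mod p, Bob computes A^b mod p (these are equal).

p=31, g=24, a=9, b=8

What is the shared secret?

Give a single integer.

A = 24^9 mod 31  (bits of 9 = 1001)
  bit 0 = 1: r = r^2 * 24 mod 31 = 1^2 * 24 = 1*24 = 24
  bit 1 = 0: r = r^2 mod 31 = 24^2 = 18
  bit 2 = 0: r = r^2 mod 31 = 18^2 = 14
  bit 3 = 1: r = r^2 * 24 mod 31 = 14^2 * 24 = 10*24 = 23
  -> A = 23
B = 24^8 mod 31  (bits of 8 = 1000)
  bit 0 = 1: r = r^2 * 24 mod 31 = 1^2 * 24 = 1*24 = 24
  bit 1 = 0: r = r^2 mod 31 = 24^2 = 18
  bit 2 = 0: r = r^2 mod 31 = 18^2 = 14
  bit 3 = 0: r = r^2 mod 31 = 14^2 = 10
  -> B = 10
s = B^a = 10^9 mod 31  (bits of 9 = 1001)
  bit 0 = 1: r = r^2 * 10 mod 31 = 1^2 * 10 = 1*10 = 10
  bit 1 = 0: r = r^2 mod 31 = 10^2 = 7
  bit 2 = 0: r = r^2 mod 31 = 7^2 = 18
  bit 3 = 1: r = r^2 * 10 mod 31 = 18^2 * 10 = 14*10 = 16
  -> s = B^a = 16

Answer: 16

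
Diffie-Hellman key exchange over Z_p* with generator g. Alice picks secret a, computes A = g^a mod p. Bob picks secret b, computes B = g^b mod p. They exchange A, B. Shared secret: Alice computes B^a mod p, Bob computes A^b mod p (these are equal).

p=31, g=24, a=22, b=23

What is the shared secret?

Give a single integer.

A = 24^22 mod 31  (bits of 22 = 10110)
  bit 0 = 1: r = r^2 * 24 mod 31 = 1^2 * 24 = 1*24 = 24
  bit 1 = 0: r = r^2 mod 31 = 24^2 = 18
  bit 2 = 1: r = r^2 * 24 mod 31 = 18^2 * 24 = 14*24 = 26
  bit 3 = 1: r = r^2 * 24 mod 31 = 26^2 * 24 = 25*24 = 11
  bit 4 = 0: r = r^2 mod 31 = 11^2 = 28
  -> A = 28
B = 24^23 mod 31  (bits of 23 = 10111)
  bit 0 = 1: r = r^2 * 24 mod 31 = 1^2 * 24 = 1*24 = 24
  bit 1 = 0: r = r^2 mod 31 = 24^2 = 18
  bit 2 = 1: r = r^2 * 24 mod 31 = 18^2 * 24 = 14*24 = 26
  bit 3 = 1: r = r^2 * 24 mod 31 = 26^2 * 24 = 25*24 = 11
  bit 4 = 1: r = r^2 * 24 mod 31 = 11^2 * 24 = 28*24 = 21
  -> B = 21
s = B^a = 21^22 mod 31  (bits of 22 = 10110)
  bit 0 = 1: r = r^2 * 21 mod 31 = 1^2 * 21 = 1*21 = 21
  bit 1 = 0: r = r^2 mod 31 = 21^2 = 7
  bit 2 = 1: r = r^2 * 21 mod 31 = 7^2 * 21 = 18*21 = 6
  bit 3 = 1: r = r^2 * 21 mod 31 = 6^2 * 21 = 5*21 = 12
  bit 4 = 0: r = r^2 mod 31 = 12^2 = 20
  -> s = B^a = 20

Answer: 20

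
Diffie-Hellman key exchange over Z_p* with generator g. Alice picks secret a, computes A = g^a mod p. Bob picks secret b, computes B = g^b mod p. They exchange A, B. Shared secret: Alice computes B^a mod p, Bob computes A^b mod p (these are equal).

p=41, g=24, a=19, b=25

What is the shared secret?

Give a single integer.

Answer: 3

Derivation:
A = 24^19 mod 41  (bits of 19 = 10011)
  bit 0 = 1: r = r^2 * 24 mod 41 = 1^2 * 24 = 1*24 = 24
  bit 1 = 0: r = r^2 mod 41 = 24^2 = 2
  bit 2 = 0: r = r^2 mod 41 = 2^2 = 4
  bit 3 = 1: r = r^2 * 24 mod 41 = 4^2 * 24 = 16*24 = 15
  bit 4 = 1: r = r^2 * 24 mod 41 = 15^2 * 24 = 20*24 = 29
  -> A = 29
B = 24^25 mod 41  (bits of 25 = 11001)
  bit 0 = 1: r = r^2 * 24 mod 41 = 1^2 * 24 = 1*24 = 24
  bit 1 = 1: r = r^2 * 24 mod 41 = 24^2 * 24 = 2*24 = 7
  bit 2 = 0: r = r^2 mod 41 = 7^2 = 8
  bit 3 = 0: r = r^2 mod 41 = 8^2 = 23
  bit 4 = 1: r = r^2 * 24 mod 41 = 23^2 * 24 = 37*24 = 27
  -> B = 27
s = B^a = 27^19 mod 41  (bits of 19 = 10011)
  bit 0 = 1: r = r^2 * 27 mod 41 = 1^2 * 27 = 1*27 = 27
  bit 1 = 0: r = r^2 mod 41 = 27^2 = 32
  bit 2 = 0: r = r^2 mod 41 = 32^2 = 40
  bit 3 = 1: r = r^2 * 27 mod 41 = 40^2 * 27 = 1*27 = 27
  bit 4 = 1: r = r^2 * 27 mod 41 = 27^2 * 27 = 32*27 = 3
  -> s = B^a = 3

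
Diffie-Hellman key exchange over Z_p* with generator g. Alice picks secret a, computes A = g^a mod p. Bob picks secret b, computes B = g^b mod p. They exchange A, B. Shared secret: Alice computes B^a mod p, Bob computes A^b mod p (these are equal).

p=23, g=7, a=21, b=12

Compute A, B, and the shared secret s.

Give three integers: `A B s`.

Answer: 10 16 13

Derivation:
A = 7^21 mod 23  (bits of 21 = 10101)
  bit 0 = 1: r = r^2 * 7 mod 23 = 1^2 * 7 = 1*7 = 7
  bit 1 = 0: r = r^2 mod 23 = 7^2 = 3
  bit 2 = 1: r = r^2 * 7 mod 23 = 3^2 * 7 = 9*7 = 17
  bit 3 = 0: r = r^2 mod 23 = 17^2 = 13
  bit 4 = 1: r = r^2 * 7 mod 23 = 13^2 * 7 = 8*7 = 10
  -> A = 10
B = 7^12 mod 23  (bits of 12 = 1100)
  bit 0 = 1: r = r^2 * 7 mod 23 = 1^2 * 7 = 1*7 = 7
  bit 1 = 1: r = r^2 * 7 mod 23 = 7^2 * 7 = 3*7 = 21
  bit 2 = 0: r = r^2 mod 23 = 21^2 = 4
  bit 3 = 0: r = r^2 mod 23 = 4^2 = 16
  -> B = 16
s = B^a = 16^21 mod 23  (bits of 21 = 10101)
  bit 0 = 1: r = r^2 * 16 mod 23 = 1^2 * 16 = 1*16 = 16
  bit 1 = 0: r = r^2 mod 23 = 16^2 = 3
  bit 2 = 1: r = r^2 * 16 mod 23 = 3^2 * 16 = 9*16 = 6
  bit 3 = 0: r = r^2 mod 23 = 6^2 = 13
  bit 4 = 1: r = r^2 * 16 mod 23 = 13^2 * 16 = 8*16 = 13
  -> s = B^a = 13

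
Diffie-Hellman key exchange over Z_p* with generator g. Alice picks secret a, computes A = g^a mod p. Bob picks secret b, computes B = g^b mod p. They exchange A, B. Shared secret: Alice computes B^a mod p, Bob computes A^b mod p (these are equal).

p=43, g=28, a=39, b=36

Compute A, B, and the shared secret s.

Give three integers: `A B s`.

Answer: 2 4 41

Derivation:
A = 28^39 mod 43  (bits of 39 = 100111)
  bit 0 = 1: r = r^2 * 28 mod 43 = 1^2 * 28 = 1*28 = 28
  bit 1 = 0: r = r^2 mod 43 = 28^2 = 10
  bit 2 = 0: r = r^2 mod 43 = 10^2 = 14
  bit 3 = 1: r = r^2 * 28 mod 43 = 14^2 * 28 = 24*28 = 27
  bit 4 = 1: r = r^2 * 28 mod 43 = 27^2 * 28 = 41*28 = 30
  bit 5 = 1: r = r^2 * 28 mod 43 = 30^2 * 28 = 40*28 = 2
  -> A = 2
B = 28^36 mod 43  (bits of 36 = 100100)
  bit 0 = 1: r = r^2 * 28 mod 43 = 1^2 * 28 = 1*28 = 28
  bit 1 = 0: r = r^2 mod 43 = 28^2 = 10
  bit 2 = 0: r = r^2 mod 43 = 10^2 = 14
  bit 3 = 1: r = r^2 * 28 mod 43 = 14^2 * 28 = 24*28 = 27
  bit 4 = 0: r = r^2 mod 43 = 27^2 = 41
  bit 5 = 0: r = r^2 mod 43 = 41^2 = 4
  -> B = 4
s = B^a = 4^39 mod 43  (bits of 39 = 100111)
  bit 0 = 1: r = r^2 * 4 mod 43 = 1^2 * 4 = 1*4 = 4
  bit 1 = 0: r = r^2 mod 43 = 4^2 = 16
  bit 2 = 0: r = r^2 mod 43 = 16^2 = 41
  bit 3 = 1: r = r^2 * 4 mod 43 = 41^2 * 4 = 4*4 = 16
  bit 4 = 1: r = r^2 * 4 mod 43 = 16^2 * 4 = 41*4 = 35
  bit 5 = 1: r = r^2 * 4 mod 43 = 35^2 * 4 = 21*4 = 41
  -> s = B^a = 41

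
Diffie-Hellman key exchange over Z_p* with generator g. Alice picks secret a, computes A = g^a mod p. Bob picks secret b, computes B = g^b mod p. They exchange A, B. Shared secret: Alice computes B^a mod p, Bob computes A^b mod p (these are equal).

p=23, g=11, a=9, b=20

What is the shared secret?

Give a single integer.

A = 11^9 mod 23  (bits of 9 = 1001)
  bit 0 = 1: r = r^2 * 11 mod 23 = 1^2 * 11 = 1*11 = 11
  bit 1 = 0: r = r^2 mod 23 = 11^2 = 6
  bit 2 = 0: r = r^2 mod 23 = 6^2 = 13
  bit 3 = 1: r = r^2 * 11 mod 23 = 13^2 * 11 = 8*11 = 19
  -> A = 19
B = 11^20 mod 23  (bits of 20 = 10100)
  bit 0 = 1: r = r^2 * 11 mod 23 = 1^2 * 11 = 1*11 = 11
  bit 1 = 0: r = r^2 mod 23 = 11^2 = 6
  bit 2 = 1: r = r^2 * 11 mod 23 = 6^2 * 11 = 13*11 = 5
  bit 3 = 0: r = r^2 mod 23 = 5^2 = 2
  bit 4 = 0: r = r^2 mod 23 = 2^2 = 4
  -> B = 4
s = B^a = 4^9 mod 23  (bits of 9 = 1001)
  bit 0 = 1: r = r^2 * 4 mod 23 = 1^2 * 4 = 1*4 = 4
  bit 1 = 0: r = r^2 mod 23 = 4^2 = 16
  bit 2 = 0: r = r^2 mod 23 = 16^2 = 3
  bit 3 = 1: r = r^2 * 4 mod 23 = 3^2 * 4 = 9*4 = 13
  -> s = B^a = 13

Answer: 13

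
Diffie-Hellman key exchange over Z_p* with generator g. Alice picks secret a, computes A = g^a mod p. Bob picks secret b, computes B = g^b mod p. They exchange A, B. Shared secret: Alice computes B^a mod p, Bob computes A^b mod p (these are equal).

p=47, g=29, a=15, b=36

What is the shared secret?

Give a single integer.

Answer: 9

Derivation:
A = 29^15 mod 47  (bits of 15 = 1111)
  bit 0 = 1: r = r^2 * 29 mod 47 = 1^2 * 29 = 1*29 = 29
  bit 1 = 1: r = r^2 * 29 mod 47 = 29^2 * 29 = 42*29 = 43
  bit 2 = 1: r = r^2 * 29 mod 47 = 43^2 * 29 = 16*29 = 41
  bit 3 = 1: r = r^2 * 29 mod 47 = 41^2 * 29 = 36*29 = 10
  -> A = 10
B = 29^36 mod 47  (bits of 36 = 100100)
  bit 0 = 1: r = r^2 * 29 mod 47 = 1^2 * 29 = 1*29 = 29
  bit 1 = 0: r = r^2 mod 47 = 29^2 = 42
  bit 2 = 0: r = r^2 mod 47 = 42^2 = 25
  bit 3 = 1: r = r^2 * 29 mod 47 = 25^2 * 29 = 14*29 = 30
  bit 4 = 0: r = r^2 mod 47 = 30^2 = 7
  bit 5 = 0: r = r^2 mod 47 = 7^2 = 2
  -> B = 2
s = B^a = 2^15 mod 47  (bits of 15 = 1111)
  bit 0 = 1: r = r^2 * 2 mod 47 = 1^2 * 2 = 1*2 = 2
  bit 1 = 1: r = r^2 * 2 mod 47 = 2^2 * 2 = 4*2 = 8
  bit 2 = 1: r = r^2 * 2 mod 47 = 8^2 * 2 = 17*2 = 34
  bit 3 = 1: r = r^2 * 2 mod 47 = 34^2 * 2 = 28*2 = 9
  -> s = B^a = 9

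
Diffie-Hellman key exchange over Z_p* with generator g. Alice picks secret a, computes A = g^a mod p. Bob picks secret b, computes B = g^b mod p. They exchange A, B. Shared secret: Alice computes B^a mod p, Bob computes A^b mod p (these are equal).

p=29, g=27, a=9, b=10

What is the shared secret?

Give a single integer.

A = 27^9 mod 29  (bits of 9 = 1001)
  bit 0 = 1: r = r^2 * 27 mod 29 = 1^2 * 27 = 1*27 = 27
  bit 1 = 0: r = r^2 mod 29 = 27^2 = 4
  bit 2 = 0: r = r^2 mod 29 = 4^2 = 16
  bit 3 = 1: r = r^2 * 27 mod 29 = 16^2 * 27 = 24*27 = 10
  -> A = 10
B = 27^10 mod 29  (bits of 10 = 1010)
  bit 0 = 1: r = r^2 * 27 mod 29 = 1^2 * 27 = 1*27 = 27
  bit 1 = 0: r = r^2 mod 29 = 27^2 = 4
  bit 2 = 1: r = r^2 * 27 mod 29 = 4^2 * 27 = 16*27 = 26
  bit 3 = 0: r = r^2 mod 29 = 26^2 = 9
  -> B = 9
s = B^a = 9^9 mod 29  (bits of 9 = 1001)
  bit 0 = 1: r = r^2 * 9 mod 29 = 1^2 * 9 = 1*9 = 9
  bit 1 = 0: r = r^2 mod 29 = 9^2 = 23
  bit 2 = 0: r = r^2 mod 29 = 23^2 = 7
  bit 3 = 1: r = r^2 * 9 mod 29 = 7^2 * 9 = 20*9 = 6
  -> s = B^a = 6

Answer: 6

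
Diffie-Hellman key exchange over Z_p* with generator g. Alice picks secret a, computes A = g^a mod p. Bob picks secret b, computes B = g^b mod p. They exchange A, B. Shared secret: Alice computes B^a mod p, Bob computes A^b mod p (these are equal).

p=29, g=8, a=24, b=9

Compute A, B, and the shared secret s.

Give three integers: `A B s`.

A = 8^24 mod 29  (bits of 24 = 11000)
  bit 0 = 1: r = r^2 * 8 mod 29 = 1^2 * 8 = 1*8 = 8
  bit 1 = 1: r = r^2 * 8 mod 29 = 8^2 * 8 = 6*8 = 19
  bit 2 = 0: r = r^2 mod 29 = 19^2 = 13
  bit 3 = 0: r = r^2 mod 29 = 13^2 = 24
  bit 4 = 0: r = r^2 mod 29 = 24^2 = 25
  -> A = 25
B = 8^9 mod 29  (bits of 9 = 1001)
  bit 0 = 1: r = r^2 * 8 mod 29 = 1^2 * 8 = 1*8 = 8
  bit 1 = 0: r = r^2 mod 29 = 8^2 = 6
  bit 2 = 0: r = r^2 mod 29 = 6^2 = 7
  bit 3 = 1: r = r^2 * 8 mod 29 = 7^2 * 8 = 20*8 = 15
  -> B = 15
s = B^a = 15^24 mod 29  (bits of 24 = 11000)
  bit 0 = 1: r = r^2 * 15 mod 29 = 1^2 * 15 = 1*15 = 15
  bit 1 = 1: r = r^2 * 15 mod 29 = 15^2 * 15 = 22*15 = 11
  bit 2 = 0: r = r^2 mod 29 = 11^2 = 5
  bit 3 = 0: r = r^2 mod 29 = 5^2 = 25
  bit 4 = 0: r = r^2 mod 29 = 25^2 = 16
  -> s = B^a = 16

Answer: 25 15 16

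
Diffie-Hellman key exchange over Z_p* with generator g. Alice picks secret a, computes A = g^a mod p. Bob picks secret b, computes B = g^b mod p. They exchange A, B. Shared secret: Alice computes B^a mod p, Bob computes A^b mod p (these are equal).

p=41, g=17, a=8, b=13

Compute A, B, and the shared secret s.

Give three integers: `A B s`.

A = 17^8 mod 41  (bits of 8 = 1000)
  bit 0 = 1: r = r^2 * 17 mod 41 = 1^2 * 17 = 1*17 = 17
  bit 1 = 0: r = r^2 mod 41 = 17^2 = 2
  bit 2 = 0: r = r^2 mod 41 = 2^2 = 4
  bit 3 = 0: r = r^2 mod 41 = 4^2 = 16
  -> A = 16
B = 17^13 mod 41  (bits of 13 = 1101)
  bit 0 = 1: r = r^2 * 17 mod 41 = 1^2 * 17 = 1*17 = 17
  bit 1 = 1: r = r^2 * 17 mod 41 = 17^2 * 17 = 2*17 = 34
  bit 2 = 0: r = r^2 mod 41 = 34^2 = 8
  bit 3 = 1: r = r^2 * 17 mod 41 = 8^2 * 17 = 23*17 = 22
  -> B = 22
s = B^a = 22^8 mod 41  (bits of 8 = 1000)
  bit 0 = 1: r = r^2 * 22 mod 41 = 1^2 * 22 = 1*22 = 22
  bit 1 = 0: r = r^2 mod 41 = 22^2 = 33
  bit 2 = 0: r = r^2 mod 41 = 33^2 = 23
  bit 3 = 0: r = r^2 mod 41 = 23^2 = 37
  -> s = B^a = 37

Answer: 16 22 37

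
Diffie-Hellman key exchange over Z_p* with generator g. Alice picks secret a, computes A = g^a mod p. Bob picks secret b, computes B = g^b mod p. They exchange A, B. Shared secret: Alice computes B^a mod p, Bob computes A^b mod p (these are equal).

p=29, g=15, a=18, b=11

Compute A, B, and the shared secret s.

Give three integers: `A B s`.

Answer: 9 21 22

Derivation:
A = 15^18 mod 29  (bits of 18 = 10010)
  bit 0 = 1: r = r^2 * 15 mod 29 = 1^2 * 15 = 1*15 = 15
  bit 1 = 0: r = r^2 mod 29 = 15^2 = 22
  bit 2 = 0: r = r^2 mod 29 = 22^2 = 20
  bit 3 = 1: r = r^2 * 15 mod 29 = 20^2 * 15 = 23*15 = 26
  bit 4 = 0: r = r^2 mod 29 = 26^2 = 9
  -> A = 9
B = 15^11 mod 29  (bits of 11 = 1011)
  bit 0 = 1: r = r^2 * 15 mod 29 = 1^2 * 15 = 1*15 = 15
  bit 1 = 0: r = r^2 mod 29 = 15^2 = 22
  bit 2 = 1: r = r^2 * 15 mod 29 = 22^2 * 15 = 20*15 = 10
  bit 3 = 1: r = r^2 * 15 mod 29 = 10^2 * 15 = 13*15 = 21
  -> B = 21
s = B^a = 21^18 mod 29  (bits of 18 = 10010)
  bit 0 = 1: r = r^2 * 21 mod 29 = 1^2 * 21 = 1*21 = 21
  bit 1 = 0: r = r^2 mod 29 = 21^2 = 6
  bit 2 = 0: r = r^2 mod 29 = 6^2 = 7
  bit 3 = 1: r = r^2 * 21 mod 29 = 7^2 * 21 = 20*21 = 14
  bit 4 = 0: r = r^2 mod 29 = 14^2 = 22
  -> s = B^a = 22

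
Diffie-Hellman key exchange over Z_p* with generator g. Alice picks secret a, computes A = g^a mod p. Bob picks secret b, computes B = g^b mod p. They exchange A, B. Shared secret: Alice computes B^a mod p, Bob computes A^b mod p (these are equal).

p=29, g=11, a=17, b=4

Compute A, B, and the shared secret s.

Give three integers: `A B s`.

Answer: 3 25 23

Derivation:
A = 11^17 mod 29  (bits of 17 = 10001)
  bit 0 = 1: r = r^2 * 11 mod 29 = 1^2 * 11 = 1*11 = 11
  bit 1 = 0: r = r^2 mod 29 = 11^2 = 5
  bit 2 = 0: r = r^2 mod 29 = 5^2 = 25
  bit 3 = 0: r = r^2 mod 29 = 25^2 = 16
  bit 4 = 1: r = r^2 * 11 mod 29 = 16^2 * 11 = 24*11 = 3
  -> A = 3
B = 11^4 mod 29  (bits of 4 = 100)
  bit 0 = 1: r = r^2 * 11 mod 29 = 1^2 * 11 = 1*11 = 11
  bit 1 = 0: r = r^2 mod 29 = 11^2 = 5
  bit 2 = 0: r = r^2 mod 29 = 5^2 = 25
  -> B = 25
s = B^a = 25^17 mod 29  (bits of 17 = 10001)
  bit 0 = 1: r = r^2 * 25 mod 29 = 1^2 * 25 = 1*25 = 25
  bit 1 = 0: r = r^2 mod 29 = 25^2 = 16
  bit 2 = 0: r = r^2 mod 29 = 16^2 = 24
  bit 3 = 0: r = r^2 mod 29 = 24^2 = 25
  bit 4 = 1: r = r^2 * 25 mod 29 = 25^2 * 25 = 16*25 = 23
  -> s = B^a = 23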